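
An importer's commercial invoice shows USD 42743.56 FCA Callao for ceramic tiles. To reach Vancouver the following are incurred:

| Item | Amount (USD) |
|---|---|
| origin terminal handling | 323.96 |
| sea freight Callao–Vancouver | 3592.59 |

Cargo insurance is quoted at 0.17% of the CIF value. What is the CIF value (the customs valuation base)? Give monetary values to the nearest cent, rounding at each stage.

CIF value: USD 46739.57

Let C be the CIF value. C = FCA price + pre-shipment costs + freight + 0.17% × C
C − 0.17% × C = 42743.56 + 323.96 + 3592.59
0.9983 × C = 46660.11
C = 46660.11 / 0.9983 = 46739.57
Insurance premium = 0.17% × 46739.57 = 79.46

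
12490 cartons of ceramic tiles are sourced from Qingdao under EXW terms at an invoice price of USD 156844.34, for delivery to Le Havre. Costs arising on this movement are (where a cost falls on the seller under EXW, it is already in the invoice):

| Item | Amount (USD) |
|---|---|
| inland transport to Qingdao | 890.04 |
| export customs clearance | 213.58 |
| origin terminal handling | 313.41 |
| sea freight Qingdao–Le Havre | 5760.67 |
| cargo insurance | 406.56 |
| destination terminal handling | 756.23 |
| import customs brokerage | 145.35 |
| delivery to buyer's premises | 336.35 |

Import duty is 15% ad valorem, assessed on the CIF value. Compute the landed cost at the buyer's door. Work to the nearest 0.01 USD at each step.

EXW: the seller makes goods available at their premises; the buyer bears all onward costs.
CIF value = EXW price + inland to port + export clearance + origin terminal + freight + insurance = 156844.34 + 890.04 + 213.58 + 313.41 + 5760.67 + 406.56 = 164428.60
Import duty = 164428.60 × 15% = 24664.29
Buyer bears: inland to port 890.04 + export clearance 213.58 + origin terminal 313.41 + freight 5760.67 + insurance 406.56 + destination terminal 756.23 + brokerage 145.35 + delivery 336.35 + duty 24664.29 = 33486.48
Landed cost = invoice 156844.34 + 33486.48 = 190330.82

Total landed cost: USD 190330.82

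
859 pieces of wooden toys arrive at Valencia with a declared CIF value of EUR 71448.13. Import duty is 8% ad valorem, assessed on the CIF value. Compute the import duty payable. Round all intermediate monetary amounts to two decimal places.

Import duty = 71448.13 × 8% = 5715.85

Import duty: EUR 5715.85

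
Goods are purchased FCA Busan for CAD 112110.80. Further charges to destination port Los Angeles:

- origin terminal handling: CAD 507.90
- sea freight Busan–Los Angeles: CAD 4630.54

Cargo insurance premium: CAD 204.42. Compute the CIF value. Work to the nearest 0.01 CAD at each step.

CIF value: CAD 117453.66

CIF = FCA price + pre-shipment costs + freight + insurance
CIF = 112110.80 + 507.90 + 4630.54 + 204.42 = 117453.66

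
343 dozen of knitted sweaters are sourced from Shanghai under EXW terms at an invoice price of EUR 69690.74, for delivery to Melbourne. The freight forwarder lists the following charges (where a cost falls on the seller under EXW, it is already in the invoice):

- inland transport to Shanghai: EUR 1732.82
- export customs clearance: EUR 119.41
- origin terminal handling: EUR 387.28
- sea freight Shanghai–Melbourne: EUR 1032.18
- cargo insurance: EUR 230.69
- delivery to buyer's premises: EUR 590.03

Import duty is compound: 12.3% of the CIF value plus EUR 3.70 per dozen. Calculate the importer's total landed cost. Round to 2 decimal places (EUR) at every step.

EXW: the seller makes goods available at their premises; the buyer bears all onward costs.
CIF value = EXW price + inland to port + export clearance + origin terminal + freight + insurance = 69690.74 + 1732.82 + 119.41 + 387.28 + 1032.18 + 230.69 = 73193.12
Ad valorem component: 73193.12 × 12.3% = 9002.75
Specific component: 343 × 3.70 = 1269.10
Import duty = 9002.75 + 1269.10 = 10271.85
Buyer bears: inland to port 1732.82 + export clearance 119.41 + origin terminal 387.28 + freight 1032.18 + insurance 230.69 + delivery 590.03 + duty 10271.85 = 14364.26
Landed cost = invoice 69690.74 + 14364.26 = 84055.00

Total landed cost: EUR 84055.00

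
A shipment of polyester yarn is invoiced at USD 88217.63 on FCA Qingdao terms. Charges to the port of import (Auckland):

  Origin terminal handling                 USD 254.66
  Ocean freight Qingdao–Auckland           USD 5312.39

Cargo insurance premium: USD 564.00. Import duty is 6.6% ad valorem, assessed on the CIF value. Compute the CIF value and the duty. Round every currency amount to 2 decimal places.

CIF value: USD 94348.68; import duty: USD 6227.01

CIF = FCA price + pre-shipment costs + freight + insurance
CIF = 88217.63 + 254.66 + 5312.39 + 564.00 = 94348.68
Import duty = 94348.68 × 6.6% = 6227.01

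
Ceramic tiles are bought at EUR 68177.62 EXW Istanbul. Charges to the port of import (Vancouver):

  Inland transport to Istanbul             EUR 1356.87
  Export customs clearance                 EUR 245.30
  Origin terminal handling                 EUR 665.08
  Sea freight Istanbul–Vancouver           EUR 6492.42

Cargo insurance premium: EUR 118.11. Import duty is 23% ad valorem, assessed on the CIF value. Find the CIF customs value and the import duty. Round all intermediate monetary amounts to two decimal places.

CIF value: EUR 77055.40; import duty: EUR 17722.74

CIF = EXW price + pre-shipment costs + freight + insurance
CIF = 68177.62 + 1356.87 + 245.30 + 665.08 + 6492.42 + 118.11 = 77055.40
Import duty = 77055.40 × 23% = 17722.74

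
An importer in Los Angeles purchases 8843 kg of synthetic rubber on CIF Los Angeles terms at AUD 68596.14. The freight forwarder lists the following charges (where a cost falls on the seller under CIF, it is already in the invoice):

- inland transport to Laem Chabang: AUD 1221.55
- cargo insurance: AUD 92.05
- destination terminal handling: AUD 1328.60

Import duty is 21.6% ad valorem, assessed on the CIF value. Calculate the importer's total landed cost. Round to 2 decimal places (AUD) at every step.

Total landed cost: AUD 84741.51

CIF: the seller pays costs through ocean freight and marine insurance to the destination port.
Already in the invoice (seller's account under CIF): inland to port, insurance — exclude.
The CIF price already equals the CIF value: 68596.14
Import duty = 68596.14 × 21.6% = 14816.77
Buyer bears: destination terminal 1328.60 + duty 14816.77 = 16145.37
Landed cost = invoice 68596.14 + 16145.37 = 84741.51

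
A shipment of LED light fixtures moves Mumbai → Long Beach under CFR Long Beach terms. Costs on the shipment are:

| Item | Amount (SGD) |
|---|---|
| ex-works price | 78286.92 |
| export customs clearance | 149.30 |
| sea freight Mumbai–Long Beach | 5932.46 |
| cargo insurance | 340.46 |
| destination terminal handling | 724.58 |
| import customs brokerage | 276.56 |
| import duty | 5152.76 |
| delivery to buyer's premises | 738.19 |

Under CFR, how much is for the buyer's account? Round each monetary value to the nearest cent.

CFR: the seller pays costs through ocean freight to the destination port, but not insurance.
Seller's account: goods 78286.92 + export clearance 149.30 + freight 5932.46 = 84368.68
Buyer's account: insurance 340.46 + destination terminal 724.58 + brokerage 276.56 + duty 5152.76 + delivery 738.19 = 7232.55

Buyer's account: SGD 7232.55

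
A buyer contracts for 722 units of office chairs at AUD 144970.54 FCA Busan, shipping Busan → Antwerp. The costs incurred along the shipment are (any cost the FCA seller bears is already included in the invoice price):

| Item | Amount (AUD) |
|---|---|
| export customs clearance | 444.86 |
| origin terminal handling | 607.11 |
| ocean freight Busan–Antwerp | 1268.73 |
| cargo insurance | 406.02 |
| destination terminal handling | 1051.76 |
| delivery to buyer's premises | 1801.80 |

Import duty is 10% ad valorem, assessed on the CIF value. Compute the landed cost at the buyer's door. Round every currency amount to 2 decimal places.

Total landed cost: AUD 164831.20

FCA: the seller delivers export-cleared goods to the carrier; the buyer bears costs from that point.
Already in the invoice (seller's account under FCA): export clearance — exclude.
CIF value = FCA price + origin terminal + freight + insurance = 144970.54 + 607.11 + 1268.73 + 406.02 = 147252.40
Import duty = 147252.40 × 10% = 14725.24
Buyer bears: origin terminal 607.11 + freight 1268.73 + insurance 406.02 + destination terminal 1051.76 + delivery 1801.80 + duty 14725.24 = 19860.66
Landed cost = invoice 144970.54 + 19860.66 = 164831.20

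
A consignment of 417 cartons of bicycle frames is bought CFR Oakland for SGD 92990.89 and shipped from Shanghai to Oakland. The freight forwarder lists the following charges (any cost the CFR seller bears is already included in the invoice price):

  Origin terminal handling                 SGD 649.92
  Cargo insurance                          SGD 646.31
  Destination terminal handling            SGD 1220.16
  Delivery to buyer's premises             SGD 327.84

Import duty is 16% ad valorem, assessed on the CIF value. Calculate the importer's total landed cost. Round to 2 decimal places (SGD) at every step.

CFR: the seller pays costs through ocean freight to the destination port, but not insurance.
Already in the invoice (seller's account under CFR): origin terminal — exclude.
CIF value = CFR price + insurance = 92990.89 + 646.31 = 93637.20
Import duty = 93637.20 × 16% = 14981.95
Buyer bears: insurance 646.31 + destination terminal 1220.16 + delivery 327.84 + duty 14981.95 = 17176.26
Landed cost = invoice 92990.89 + 17176.26 = 110167.15

Total landed cost: SGD 110167.15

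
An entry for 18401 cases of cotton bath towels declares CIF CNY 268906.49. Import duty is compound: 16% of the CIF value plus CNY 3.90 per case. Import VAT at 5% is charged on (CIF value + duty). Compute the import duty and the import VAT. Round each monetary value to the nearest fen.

Ad valorem component: 268906.49 × 16% = 43025.04
Specific component: 18401 × 3.90 = 71763.90
Import duty = 43025.04 + 71763.90 = 114788.94
VAT base = CIF + duty = 268906.49 + 114788.94 = 383695.43
Import VAT = 383695.43 × 5% = 19184.77

Import duty: CNY 114788.94; import VAT: CNY 19184.77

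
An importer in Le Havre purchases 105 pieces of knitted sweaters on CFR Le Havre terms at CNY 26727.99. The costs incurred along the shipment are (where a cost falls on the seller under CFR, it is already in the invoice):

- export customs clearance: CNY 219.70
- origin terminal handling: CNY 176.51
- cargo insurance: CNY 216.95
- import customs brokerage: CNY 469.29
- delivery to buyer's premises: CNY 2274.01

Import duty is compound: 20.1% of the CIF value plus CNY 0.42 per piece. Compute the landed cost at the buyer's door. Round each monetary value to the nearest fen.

Total landed cost: CNY 35148.27

CFR: the seller pays costs through ocean freight to the destination port, but not insurance.
Already in the invoice (seller's account under CFR): export clearance, origin terminal — exclude.
CIF value = CFR price + insurance = 26727.99 + 216.95 = 26944.94
Ad valorem component: 26944.94 × 20.1% = 5415.93
Specific component: 105 × 0.42 = 44.10
Import duty = 5415.93 + 44.10 = 5460.03
Buyer bears: insurance 216.95 + brokerage 469.29 + delivery 2274.01 + duty 5460.03 = 8420.28
Landed cost = invoice 26727.99 + 8420.28 = 35148.27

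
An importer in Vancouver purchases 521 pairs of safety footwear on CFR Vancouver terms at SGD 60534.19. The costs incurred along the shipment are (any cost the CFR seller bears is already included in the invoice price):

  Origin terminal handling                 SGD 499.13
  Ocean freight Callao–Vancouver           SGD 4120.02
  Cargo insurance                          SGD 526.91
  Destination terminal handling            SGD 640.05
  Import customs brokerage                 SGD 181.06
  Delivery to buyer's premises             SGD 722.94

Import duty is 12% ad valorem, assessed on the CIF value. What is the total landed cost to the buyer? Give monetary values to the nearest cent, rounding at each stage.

Total landed cost: SGD 69932.48

CFR: the seller pays costs through ocean freight to the destination port, but not insurance.
Already in the invoice (seller's account under CFR): origin terminal, freight — exclude.
CIF value = CFR price + insurance = 60534.19 + 526.91 = 61061.10
Import duty = 61061.10 × 12% = 7327.33
Buyer bears: insurance 526.91 + destination terminal 640.05 + brokerage 181.06 + delivery 722.94 + duty 7327.33 = 9398.29
Landed cost = invoice 60534.19 + 9398.29 = 69932.48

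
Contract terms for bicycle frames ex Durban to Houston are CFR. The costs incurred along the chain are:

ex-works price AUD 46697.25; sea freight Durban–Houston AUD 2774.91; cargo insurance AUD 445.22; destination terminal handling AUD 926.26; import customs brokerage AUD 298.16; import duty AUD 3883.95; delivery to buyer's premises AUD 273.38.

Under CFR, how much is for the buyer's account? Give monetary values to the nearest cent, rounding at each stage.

Buyer's account: AUD 5826.97

CFR: the seller pays costs through ocean freight to the destination port, but not insurance.
Seller's account: goods 46697.25 + freight 2774.91 = 49472.16
Buyer's account: insurance 445.22 + destination terminal 926.26 + brokerage 298.16 + duty 3883.95 + delivery 273.38 = 5826.97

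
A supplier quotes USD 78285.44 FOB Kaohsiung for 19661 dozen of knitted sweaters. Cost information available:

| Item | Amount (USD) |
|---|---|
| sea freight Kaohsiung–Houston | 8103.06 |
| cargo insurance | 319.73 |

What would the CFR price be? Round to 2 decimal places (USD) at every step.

CFR price: USD 86388.50

Not relevant to the conversion: insurance — on the buyer under both terms; not part of either seller's price.
From FOB to CFR, the seller additionally bears: freight.
CFR price = 78285.44 + 8103.06 = 86388.50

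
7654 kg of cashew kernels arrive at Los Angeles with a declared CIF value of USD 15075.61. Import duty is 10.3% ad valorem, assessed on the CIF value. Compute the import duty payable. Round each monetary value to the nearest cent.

Import duty: USD 1552.79

Import duty = 15075.61 × 10.3% = 1552.79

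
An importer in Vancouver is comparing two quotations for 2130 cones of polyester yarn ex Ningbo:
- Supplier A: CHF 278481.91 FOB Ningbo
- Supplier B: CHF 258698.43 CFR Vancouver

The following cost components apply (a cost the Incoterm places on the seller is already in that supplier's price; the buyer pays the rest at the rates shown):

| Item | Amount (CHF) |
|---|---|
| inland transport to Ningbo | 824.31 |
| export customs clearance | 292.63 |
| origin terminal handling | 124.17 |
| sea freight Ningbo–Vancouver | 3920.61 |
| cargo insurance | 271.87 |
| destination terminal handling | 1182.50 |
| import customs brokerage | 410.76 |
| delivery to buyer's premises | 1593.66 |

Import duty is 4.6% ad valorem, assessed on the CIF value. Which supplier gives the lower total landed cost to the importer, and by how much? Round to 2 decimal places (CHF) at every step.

Supplier B is cheaper by CHF 24794.48

Supplier A (FOB):
CIF value = FOB price + freight + insurance = 278481.91 + 3920.61 + 271.87 = 282674.39
Import duty = 282674.39 × 4.6% = 13003.02
Buyer bears (A): 3920.61 + 271.87 + 1182.50 + 410.76 + 1593.66 = 7379.40
Landed cost (A) = invoice 278481.91 + 7379.40 + duty 13003.02 = 298864.33
Supplier B (CFR):
CIF value = CFR price + insurance = 258698.43 + 271.87 = 258970.30
Import duty = 258970.30 × 4.6% = 11912.63
Buyer bears (B): 271.87 + 1182.50 + 410.76 + 1593.66 = 3458.79
Landed cost (B) = invoice 258698.43 + 3458.79 + duty 11912.63 = 274069.85
Difference = |298864.33 − 274069.85| = 24794.48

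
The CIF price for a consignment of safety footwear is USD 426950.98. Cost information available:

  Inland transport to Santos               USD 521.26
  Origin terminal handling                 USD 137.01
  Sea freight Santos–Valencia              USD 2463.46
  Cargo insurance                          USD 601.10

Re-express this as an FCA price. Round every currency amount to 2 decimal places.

Not relevant to the conversion: inland to port — on the seller under both CIF and FCA; already in the CIF price and stays in the FCA price.
From CIF to FCA, the seller no longer bears: origin terminal, freight, insurance.
FCA price = 426950.98 − 137.01 − 2463.46 − 601.10 = 423749.41

FCA price: USD 423749.41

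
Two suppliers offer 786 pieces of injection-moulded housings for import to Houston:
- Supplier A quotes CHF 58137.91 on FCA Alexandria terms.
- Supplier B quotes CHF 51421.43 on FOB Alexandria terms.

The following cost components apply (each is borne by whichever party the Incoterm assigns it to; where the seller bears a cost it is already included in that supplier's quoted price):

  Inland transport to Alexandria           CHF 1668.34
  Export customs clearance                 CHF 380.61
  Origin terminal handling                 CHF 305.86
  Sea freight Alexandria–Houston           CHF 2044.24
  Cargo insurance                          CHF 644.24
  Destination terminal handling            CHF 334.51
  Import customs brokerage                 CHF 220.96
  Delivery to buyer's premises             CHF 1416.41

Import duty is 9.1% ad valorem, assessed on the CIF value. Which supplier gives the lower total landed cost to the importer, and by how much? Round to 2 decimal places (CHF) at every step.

Supplier A (FCA):
CIF value = FCA price + origin terminal + freight + insurance = 58137.91 + 305.86 + 2044.24 + 644.24 = 61132.25
Import duty = 61132.25 × 9.1% = 5563.03
Buyer bears (A): 305.86 + 2044.24 + 644.24 + 334.51 + 220.96 + 1416.41 = 4966.22
Landed cost (A) = invoice 58137.91 + 4966.22 + duty 5563.03 = 68667.16
Supplier B (FOB):
CIF value = FOB price + freight + insurance = 51421.43 + 2044.24 + 644.24 = 54109.91
Import duty = 54109.91 × 9.1% = 4924.00
Buyer bears (B): 2044.24 + 644.24 + 334.51 + 220.96 + 1416.41 = 4660.36
Landed cost (B) = invoice 51421.43 + 4660.36 + duty 4924.00 = 61005.79
Difference = |68667.16 − 61005.79| = 7661.37

Supplier B is cheaper by CHF 7661.37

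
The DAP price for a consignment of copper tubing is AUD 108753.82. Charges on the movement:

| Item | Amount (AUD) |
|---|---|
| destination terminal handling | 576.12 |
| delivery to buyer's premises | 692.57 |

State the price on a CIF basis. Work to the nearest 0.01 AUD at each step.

CIF price: AUD 107485.13

From DAP to CIF, the seller no longer bears: destination terminal, delivery.
CIF price = 108753.82 − 576.12 − 692.57 = 107485.13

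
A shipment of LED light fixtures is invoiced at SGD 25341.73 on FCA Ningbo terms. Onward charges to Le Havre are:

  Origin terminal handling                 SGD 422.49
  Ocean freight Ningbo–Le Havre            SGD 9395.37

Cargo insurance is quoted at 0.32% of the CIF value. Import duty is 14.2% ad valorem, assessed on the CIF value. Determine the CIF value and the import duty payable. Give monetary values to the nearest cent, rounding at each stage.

CIF value: SGD 35272.46; import duty: SGD 5008.69

Let C be the CIF value. C = FCA price + pre-shipment costs + freight + 0.32% × C
C − 0.32% × C = 25341.73 + 422.49 + 9395.37
0.9968 × C = 35159.59
C = 35159.59 / 0.9968 = 35272.46
Insurance premium = 0.32% × 35272.46 = 112.87
Import duty = 35272.46 × 14.2% = 5008.69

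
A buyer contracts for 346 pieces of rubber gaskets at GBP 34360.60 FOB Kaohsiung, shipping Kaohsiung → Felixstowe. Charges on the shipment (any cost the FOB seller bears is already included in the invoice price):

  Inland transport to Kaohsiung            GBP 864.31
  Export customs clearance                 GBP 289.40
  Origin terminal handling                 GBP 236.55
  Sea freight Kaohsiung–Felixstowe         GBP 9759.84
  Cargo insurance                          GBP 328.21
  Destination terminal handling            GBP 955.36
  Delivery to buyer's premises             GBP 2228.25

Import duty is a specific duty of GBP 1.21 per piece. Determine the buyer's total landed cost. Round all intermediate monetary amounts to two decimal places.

FOB: the seller bears costs until goods are on board at the origin port; the buyer bears freight, insurance and all costs thereafter.
Already in the invoice (seller's account under FOB): inland to port, export clearance, origin terminal — exclude.
CIF value = FOB price + freight + insurance = 34360.60 + 9759.84 + 328.21 = 44448.65
Import duty = 346 × 1.21 = 418.66
Buyer bears: freight 9759.84 + insurance 328.21 + destination terminal 955.36 + delivery 2228.25 + duty 418.66 = 13690.32
Landed cost = invoice 34360.60 + 13690.32 = 48050.92

Total landed cost: GBP 48050.92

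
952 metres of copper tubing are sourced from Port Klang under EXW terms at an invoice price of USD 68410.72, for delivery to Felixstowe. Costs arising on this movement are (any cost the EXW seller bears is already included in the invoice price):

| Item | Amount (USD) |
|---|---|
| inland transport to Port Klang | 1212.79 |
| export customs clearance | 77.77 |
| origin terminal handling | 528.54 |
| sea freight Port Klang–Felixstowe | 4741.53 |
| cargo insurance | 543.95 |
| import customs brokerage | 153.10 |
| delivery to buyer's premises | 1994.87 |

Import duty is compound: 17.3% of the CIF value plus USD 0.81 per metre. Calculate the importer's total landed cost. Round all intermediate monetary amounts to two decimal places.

Total landed cost: USD 91498.54

EXW: the seller makes goods available at their premises; the buyer bears all onward costs.
CIF value = EXW price + inland to port + export clearance + origin terminal + freight + insurance = 68410.72 + 1212.79 + 77.77 + 528.54 + 4741.53 + 543.95 = 75515.30
Ad valorem component: 75515.30 × 17.3% = 13064.15
Specific component: 952 × 0.81 = 771.12
Import duty = 13064.15 + 771.12 = 13835.27
Buyer bears: inland to port 1212.79 + export clearance 77.77 + origin terminal 528.54 + freight 4741.53 + insurance 543.95 + brokerage 153.10 + delivery 1994.87 + duty 13835.27 = 23087.82
Landed cost = invoice 68410.72 + 23087.82 = 91498.54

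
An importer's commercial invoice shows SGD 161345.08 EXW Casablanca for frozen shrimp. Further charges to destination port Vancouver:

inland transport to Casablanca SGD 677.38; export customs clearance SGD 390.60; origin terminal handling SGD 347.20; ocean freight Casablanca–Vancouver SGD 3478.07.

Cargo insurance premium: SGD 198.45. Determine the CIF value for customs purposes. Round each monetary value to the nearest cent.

CIF = EXW price + pre-shipment costs + freight + insurance
CIF = 161345.08 + 677.38 + 390.60 + 347.20 + 3478.07 + 198.45 = 166436.78

CIF value: SGD 166436.78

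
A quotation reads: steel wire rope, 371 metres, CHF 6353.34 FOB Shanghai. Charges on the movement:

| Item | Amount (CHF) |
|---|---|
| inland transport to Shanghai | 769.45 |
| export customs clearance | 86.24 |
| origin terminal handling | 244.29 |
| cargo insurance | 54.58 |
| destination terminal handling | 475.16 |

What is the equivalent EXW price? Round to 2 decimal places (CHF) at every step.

Not relevant to the conversion: insurance, destination terminal — on the buyer under both terms; not part of either seller's price.
From FOB to EXW, the seller no longer bears: inland to port, export clearance, origin terminal.
EXW price = 6353.34 − 769.45 − 86.24 − 244.29 = 5253.36

EXW price: CHF 5253.36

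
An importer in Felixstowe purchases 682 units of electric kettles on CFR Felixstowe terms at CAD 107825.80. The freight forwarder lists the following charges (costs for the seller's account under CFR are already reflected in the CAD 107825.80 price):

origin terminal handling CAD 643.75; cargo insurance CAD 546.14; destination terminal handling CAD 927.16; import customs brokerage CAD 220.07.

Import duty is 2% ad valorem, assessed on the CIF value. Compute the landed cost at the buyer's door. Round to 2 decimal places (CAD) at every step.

CFR: the seller pays costs through ocean freight to the destination port, but not insurance.
Already in the invoice (seller's account under CFR): origin terminal — exclude.
CIF value = CFR price + insurance = 107825.80 + 546.14 = 108371.94
Import duty = 108371.94 × 2% = 2167.44
Buyer bears: insurance 546.14 + destination terminal 927.16 + brokerage 220.07 + duty 2167.44 = 3860.81
Landed cost = invoice 107825.80 + 3860.81 = 111686.61

Total landed cost: CAD 111686.61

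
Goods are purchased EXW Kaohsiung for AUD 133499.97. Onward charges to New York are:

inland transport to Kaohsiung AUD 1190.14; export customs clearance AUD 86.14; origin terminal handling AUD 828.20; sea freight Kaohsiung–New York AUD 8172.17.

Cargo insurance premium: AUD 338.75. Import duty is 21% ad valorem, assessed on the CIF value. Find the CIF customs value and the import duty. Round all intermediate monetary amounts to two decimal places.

CIF = EXW price + pre-shipment costs + freight + insurance
CIF = 133499.97 + 1190.14 + 86.14 + 828.20 + 8172.17 + 338.75 = 144115.37
Import duty = 144115.37 × 21% = 30264.23

CIF value: AUD 144115.37; import duty: AUD 30264.23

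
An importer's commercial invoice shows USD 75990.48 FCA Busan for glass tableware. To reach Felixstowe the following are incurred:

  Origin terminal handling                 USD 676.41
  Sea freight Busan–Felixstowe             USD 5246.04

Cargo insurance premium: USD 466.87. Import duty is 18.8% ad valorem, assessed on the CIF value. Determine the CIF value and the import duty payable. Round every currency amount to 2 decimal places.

CIF value: USD 82379.80; import duty: USD 15487.40

CIF = FCA price + pre-shipment costs + freight + insurance
CIF = 75990.48 + 676.41 + 5246.04 + 466.87 = 82379.80
Import duty = 82379.80 × 18.8% = 15487.40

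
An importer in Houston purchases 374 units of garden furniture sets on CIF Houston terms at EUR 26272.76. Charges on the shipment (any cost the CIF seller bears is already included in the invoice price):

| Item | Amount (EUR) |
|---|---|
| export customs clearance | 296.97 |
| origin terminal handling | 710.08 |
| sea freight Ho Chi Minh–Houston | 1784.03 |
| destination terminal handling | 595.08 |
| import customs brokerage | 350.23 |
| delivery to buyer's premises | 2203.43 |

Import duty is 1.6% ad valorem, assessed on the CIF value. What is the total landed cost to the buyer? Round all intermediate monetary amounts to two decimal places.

CIF: the seller pays costs through ocean freight and marine insurance to the destination port.
Already in the invoice (seller's account under CIF): export clearance, origin terminal, freight — exclude.
The CIF price already equals the CIF value: 26272.76
Import duty = 26272.76 × 1.6% = 420.36
Buyer bears: destination terminal 595.08 + brokerage 350.23 + delivery 2203.43 + duty 420.36 = 3569.10
Landed cost = invoice 26272.76 + 3569.10 = 29841.86

Total landed cost: EUR 29841.86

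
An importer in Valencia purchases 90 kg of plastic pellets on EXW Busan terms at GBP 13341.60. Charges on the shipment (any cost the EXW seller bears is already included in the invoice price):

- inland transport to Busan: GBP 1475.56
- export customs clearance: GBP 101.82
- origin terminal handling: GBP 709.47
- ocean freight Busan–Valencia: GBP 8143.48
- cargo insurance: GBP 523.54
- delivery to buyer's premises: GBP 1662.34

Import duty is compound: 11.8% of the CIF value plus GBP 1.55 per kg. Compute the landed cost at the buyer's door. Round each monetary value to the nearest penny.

EXW: the seller makes goods available at their premises; the buyer bears all onward costs.
CIF value = EXW price + inland to port + export clearance + origin terminal + freight + insurance = 13341.60 + 1475.56 + 101.82 + 709.47 + 8143.48 + 523.54 = 24295.47
Ad valorem component: 24295.47 × 11.8% = 2866.87
Specific component: 90 × 1.55 = 139.50
Import duty = 2866.87 + 139.50 = 3006.37
Buyer bears: inland to port 1475.56 + export clearance 101.82 + origin terminal 709.47 + freight 8143.48 + insurance 523.54 + delivery 1662.34 + duty 3006.37 = 15622.58
Landed cost = invoice 13341.60 + 15622.58 = 28964.18

Total landed cost: GBP 28964.18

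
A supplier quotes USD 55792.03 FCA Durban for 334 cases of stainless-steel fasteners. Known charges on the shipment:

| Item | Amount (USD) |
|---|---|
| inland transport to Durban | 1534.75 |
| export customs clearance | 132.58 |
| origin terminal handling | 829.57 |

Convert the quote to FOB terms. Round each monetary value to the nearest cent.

FOB price: USD 56621.60

Not relevant to the conversion: inland to port, export clearance — on the seller under both FCA and FOB; already in the FCA price and stays in the FOB price.
From FCA to FOB, the seller additionally bears: origin terminal.
FOB price = 55792.03 + 829.57 = 56621.60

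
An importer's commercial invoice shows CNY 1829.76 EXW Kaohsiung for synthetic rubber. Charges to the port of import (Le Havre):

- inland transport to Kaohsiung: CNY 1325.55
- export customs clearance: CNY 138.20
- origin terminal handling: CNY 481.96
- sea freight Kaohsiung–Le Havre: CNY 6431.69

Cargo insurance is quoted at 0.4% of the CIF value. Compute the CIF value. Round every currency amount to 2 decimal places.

CIF value: CNY 10248.15

Let C be the CIF value. C = EXW price + pre-shipment costs + freight + 0.4% × C
C − 0.4% × C = 1829.76 + 1325.55 + 138.20 + 481.96 + 6431.69
0.996 × C = 10207.16
C = 10207.16 / 0.996 = 10248.15
Insurance premium = 0.4% × 10248.15 = 40.99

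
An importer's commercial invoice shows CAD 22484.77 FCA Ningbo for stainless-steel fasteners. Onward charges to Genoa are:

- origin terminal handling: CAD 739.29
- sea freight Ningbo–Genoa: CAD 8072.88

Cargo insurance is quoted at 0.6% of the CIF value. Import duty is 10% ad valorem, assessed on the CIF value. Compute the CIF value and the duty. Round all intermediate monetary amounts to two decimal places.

CIF value: CAD 31485.86; import duty: CAD 3148.59

Let C be the CIF value. C = FCA price + pre-shipment costs + freight + 0.6% × C
C − 0.6% × C = 22484.77 + 739.29 + 8072.88
0.994 × C = 31296.94
C = 31296.94 / 0.994 = 31485.86
Insurance premium = 0.6% × 31485.86 = 188.92
Import duty = 31485.86 × 10% = 3148.59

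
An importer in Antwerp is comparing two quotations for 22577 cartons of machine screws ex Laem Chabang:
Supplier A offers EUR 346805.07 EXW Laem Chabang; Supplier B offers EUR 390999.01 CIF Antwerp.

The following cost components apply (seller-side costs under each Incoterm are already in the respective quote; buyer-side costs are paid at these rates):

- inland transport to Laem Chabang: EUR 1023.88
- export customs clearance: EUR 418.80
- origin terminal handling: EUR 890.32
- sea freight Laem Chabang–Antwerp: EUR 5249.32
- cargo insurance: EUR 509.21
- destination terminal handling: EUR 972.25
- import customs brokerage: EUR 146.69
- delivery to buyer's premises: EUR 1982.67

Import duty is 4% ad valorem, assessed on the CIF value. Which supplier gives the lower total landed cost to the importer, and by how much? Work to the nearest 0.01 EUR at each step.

Supplier A (EXW):
CIF value = EXW price + inland to port + export clearance + origin terminal + freight + insurance = 346805.07 + 1023.88 + 418.80 + 890.32 + 5249.32 + 509.21 = 354896.60
Import duty = 354896.60 × 4% = 14195.86
Buyer bears (A): 1023.88 + 418.80 + 890.32 + 5249.32 + 509.21 + 972.25 + 146.69 + 1982.67 = 11193.14
Landed cost (A) = invoice 346805.07 + 11193.14 + duty 14195.86 = 372194.07
Supplier B (CIF):
The CIF price already equals the CIF value: 390999.01
Import duty = 390999.01 × 4% = 15639.96
Buyer bears (B): 972.25 + 146.69 + 1982.67 = 3101.61
Landed cost (B) = invoice 390999.01 + 3101.61 + duty 15639.96 = 409740.58
Difference = |372194.07 − 409740.58| = 37546.51

Supplier A is cheaper by EUR 37546.51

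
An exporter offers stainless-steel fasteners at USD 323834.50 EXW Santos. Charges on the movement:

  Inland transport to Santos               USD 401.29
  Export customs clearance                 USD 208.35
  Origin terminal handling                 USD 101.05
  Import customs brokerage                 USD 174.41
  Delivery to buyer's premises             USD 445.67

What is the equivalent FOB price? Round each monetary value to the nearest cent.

FOB price: USD 324545.19

Not relevant to the conversion: brokerage, delivery — on the buyer under both terms; not part of either seller's price.
From EXW to FOB, the seller additionally bears: inland to port, export clearance, origin terminal.
FOB price = 323834.50 + 401.29 + 208.35 + 101.05 = 324545.19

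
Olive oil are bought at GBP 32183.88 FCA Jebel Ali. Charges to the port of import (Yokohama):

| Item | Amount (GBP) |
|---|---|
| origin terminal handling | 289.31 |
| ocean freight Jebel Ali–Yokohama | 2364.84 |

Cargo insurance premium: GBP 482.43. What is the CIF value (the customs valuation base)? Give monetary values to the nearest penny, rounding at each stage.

CIF value: GBP 35320.46

CIF = FCA price + pre-shipment costs + freight + insurance
CIF = 32183.88 + 289.31 + 2364.84 + 482.43 = 35320.46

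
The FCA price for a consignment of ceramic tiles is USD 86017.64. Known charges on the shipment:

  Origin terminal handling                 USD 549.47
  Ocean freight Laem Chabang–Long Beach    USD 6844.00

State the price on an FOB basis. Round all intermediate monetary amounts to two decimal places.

Not relevant to the conversion: freight — on the buyer under both terms; not part of either seller's price.
From FCA to FOB, the seller additionally bears: origin terminal.
FOB price = 86017.64 + 549.47 = 86567.11

FOB price: USD 86567.11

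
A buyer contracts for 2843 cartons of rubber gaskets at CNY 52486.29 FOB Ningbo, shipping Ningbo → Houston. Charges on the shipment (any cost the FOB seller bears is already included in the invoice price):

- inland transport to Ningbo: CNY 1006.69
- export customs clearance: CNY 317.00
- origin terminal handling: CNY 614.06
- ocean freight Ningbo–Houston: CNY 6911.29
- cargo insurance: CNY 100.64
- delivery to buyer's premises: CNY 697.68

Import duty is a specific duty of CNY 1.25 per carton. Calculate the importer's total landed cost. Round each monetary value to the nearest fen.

Total landed cost: CNY 63749.65

FOB: the seller bears costs until goods are on board at the origin port; the buyer bears freight, insurance and all costs thereafter.
Already in the invoice (seller's account under FOB): inland to port, export clearance, origin terminal — exclude.
CIF value = FOB price + freight + insurance = 52486.29 + 6911.29 + 100.64 = 59498.22
Import duty = 2843 × 1.25 = 3553.75
Buyer bears: freight 6911.29 + insurance 100.64 + delivery 697.68 + duty 3553.75 = 11263.36
Landed cost = invoice 52486.29 + 11263.36 = 63749.65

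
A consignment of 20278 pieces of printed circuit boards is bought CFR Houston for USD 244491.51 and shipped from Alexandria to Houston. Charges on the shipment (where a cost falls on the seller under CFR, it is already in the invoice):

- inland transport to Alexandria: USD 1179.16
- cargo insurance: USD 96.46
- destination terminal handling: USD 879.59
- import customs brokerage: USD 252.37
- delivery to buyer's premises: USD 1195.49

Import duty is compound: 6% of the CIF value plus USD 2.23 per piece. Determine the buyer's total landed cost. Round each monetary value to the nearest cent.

Total landed cost: USD 306810.64

CFR: the seller pays costs through ocean freight to the destination port, but not insurance.
Already in the invoice (seller's account under CFR): inland to port — exclude.
CIF value = CFR price + insurance = 244491.51 + 96.46 = 244587.97
Ad valorem component: 244587.97 × 6% = 14675.28
Specific component: 20278 × 2.23 = 45219.94
Import duty = 14675.28 + 45219.94 = 59895.22
Buyer bears: insurance 96.46 + destination terminal 879.59 + brokerage 252.37 + delivery 1195.49 + duty 59895.22 = 62319.13
Landed cost = invoice 244491.51 + 62319.13 = 306810.64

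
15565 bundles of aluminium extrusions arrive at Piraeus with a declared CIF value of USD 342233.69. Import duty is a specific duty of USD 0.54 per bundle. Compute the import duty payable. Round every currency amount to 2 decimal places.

Import duty: USD 8405.10

Import duty = 15565 × 0.54 = 8405.10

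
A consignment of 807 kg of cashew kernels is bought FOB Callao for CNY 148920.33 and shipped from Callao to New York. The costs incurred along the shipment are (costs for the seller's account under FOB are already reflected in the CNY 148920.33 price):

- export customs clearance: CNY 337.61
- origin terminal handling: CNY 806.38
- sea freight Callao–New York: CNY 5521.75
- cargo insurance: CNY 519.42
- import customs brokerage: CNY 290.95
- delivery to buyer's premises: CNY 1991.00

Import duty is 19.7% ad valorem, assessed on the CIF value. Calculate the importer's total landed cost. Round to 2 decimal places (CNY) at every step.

FOB: the seller bears costs until goods are on board at the origin port; the buyer bears freight, insurance and all costs thereafter.
Already in the invoice (seller's account under FOB): export clearance, origin terminal — exclude.
CIF value = FOB price + freight + insurance = 148920.33 + 5521.75 + 519.42 = 154961.50
Import duty = 154961.50 × 19.7% = 30527.42
Buyer bears: freight 5521.75 + insurance 519.42 + brokerage 290.95 + delivery 1991.00 + duty 30527.42 = 38850.54
Landed cost = invoice 148920.33 + 38850.54 = 187770.87

Total landed cost: CNY 187770.87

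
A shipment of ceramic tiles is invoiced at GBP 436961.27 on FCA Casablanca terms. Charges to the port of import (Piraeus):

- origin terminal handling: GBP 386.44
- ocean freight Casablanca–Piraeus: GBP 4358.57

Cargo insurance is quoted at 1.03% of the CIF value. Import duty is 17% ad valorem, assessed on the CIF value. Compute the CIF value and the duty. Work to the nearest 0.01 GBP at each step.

Let C be the CIF value. C = FCA price + pre-shipment costs + freight + 1.03% × C
C − 1.03% × C = 436961.27 + 386.44 + 4358.57
0.9897 × C = 441706.28
C = 441706.28 / 0.9897 = 446303.20
Insurance premium = 1.03% × 446303.20 = 4596.92
Import duty = 446303.20 × 17% = 75871.54

CIF value: GBP 446303.20; import duty: GBP 75871.54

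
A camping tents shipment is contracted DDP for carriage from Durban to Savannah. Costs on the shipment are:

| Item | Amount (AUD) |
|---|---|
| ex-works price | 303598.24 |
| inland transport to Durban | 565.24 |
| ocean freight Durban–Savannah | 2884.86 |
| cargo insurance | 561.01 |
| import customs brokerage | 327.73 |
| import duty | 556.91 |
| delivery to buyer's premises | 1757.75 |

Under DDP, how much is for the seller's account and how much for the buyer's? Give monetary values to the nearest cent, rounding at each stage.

DDP: the seller bears all costs including import duty.
Seller's account: goods 303598.24 + inland to port 565.24 + freight 2884.86 + insurance 561.01 + brokerage 327.73 + duty 556.91 + delivery 1757.75 = 310251.74
Buyer's account: 0.00

Seller: AUD 310251.74; buyer: AUD 0.00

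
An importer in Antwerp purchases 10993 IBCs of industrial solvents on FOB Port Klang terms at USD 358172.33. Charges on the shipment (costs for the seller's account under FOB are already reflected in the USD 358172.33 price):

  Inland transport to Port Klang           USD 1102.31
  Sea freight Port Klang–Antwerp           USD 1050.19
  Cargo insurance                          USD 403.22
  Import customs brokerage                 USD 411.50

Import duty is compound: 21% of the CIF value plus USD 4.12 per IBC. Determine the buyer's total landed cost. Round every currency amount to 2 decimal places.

Total landed cost: USD 480849.81

FOB: the seller bears costs until goods are on board at the origin port; the buyer bears freight, insurance and all costs thereafter.
Already in the invoice (seller's account under FOB): inland to port — exclude.
CIF value = FOB price + freight + insurance = 358172.33 + 1050.19 + 403.22 = 359625.74
Ad valorem component: 359625.74 × 21% = 75521.41
Specific component: 10993 × 4.12 = 45291.16
Import duty = 75521.41 + 45291.16 = 120812.57
Buyer bears: freight 1050.19 + insurance 403.22 + brokerage 411.50 + duty 120812.57 = 122677.48
Landed cost = invoice 358172.33 + 122677.48 = 480849.81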